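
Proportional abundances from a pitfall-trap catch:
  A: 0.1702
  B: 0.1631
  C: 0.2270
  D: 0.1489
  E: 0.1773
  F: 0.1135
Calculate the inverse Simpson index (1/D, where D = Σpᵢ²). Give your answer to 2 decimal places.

D = 0.1702² + 0.1631² + 0.227² + 0.1489² + 0.1773² + 0.1135² = 0.028968 + 0.026602 + 0.051529 + 0.022171 + 0.031435 + 0.012882 = 0.173587 (working shown to 6 dp, full precision carried).
So 1/D = 5.7608, i.e. 5.76 to 2 decimal places.

5.76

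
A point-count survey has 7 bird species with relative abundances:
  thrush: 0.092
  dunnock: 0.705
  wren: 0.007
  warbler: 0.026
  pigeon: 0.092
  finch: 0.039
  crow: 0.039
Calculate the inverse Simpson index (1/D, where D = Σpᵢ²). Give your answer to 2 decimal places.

1.93

D = 0.092² + 0.705² + 0.007² + 0.026² + 0.092² + 0.039² + 0.039² = 0.00846 + 0.49702 + 0.00005 + 0.00068 + 0.00846 + 0.00152 + 0.00152 = 0.51772 (working shown to 5 dp, full precision carried).
So 1/D = 1.9315, i.e. 1.93 to 2 decimal places.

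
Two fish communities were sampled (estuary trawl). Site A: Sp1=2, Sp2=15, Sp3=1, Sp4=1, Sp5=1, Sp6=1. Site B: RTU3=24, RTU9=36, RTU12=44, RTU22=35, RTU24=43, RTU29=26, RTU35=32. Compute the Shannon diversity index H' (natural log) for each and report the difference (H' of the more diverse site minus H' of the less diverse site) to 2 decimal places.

Site A: N=21, proportions 0.0952, 0.7143, 0.0476, 0.0476, 0.0476, 0.0476, giving H' = 1.0442 (working shown to 4 dp, full precision carried).
Site B: N=240, proportions 0.1, 0.15, 0.1833, 0.1458, 0.1792, 0.1083, 0.1333, giving H' = 1.9241.
Difference = |1.0442 − 1.9241| = 0.8799, i.e. 0.88 to 2 decimal places.

0.88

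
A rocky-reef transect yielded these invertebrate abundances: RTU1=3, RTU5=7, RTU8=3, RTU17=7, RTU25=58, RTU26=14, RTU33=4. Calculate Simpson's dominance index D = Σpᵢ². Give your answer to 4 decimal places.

Total N = 3+7+3+7+58+14+4 = 96, so the proportions are 0.03125, 0.072917, 0.03125, 0.072917, 0.604167, 0.145833, 0.041667 (working shown to 6 dp, full precision carried).
D = 0.03125² + 0.072917² + 0.03125² + 0.072917² + 0.604167² + 0.145833² + 0.041667² = 0.000977 + 0.005317 + 0.000977 + 0.005317 + 0.365017 + 0.021267 + 0.001736 = 0.400608.
To 4 decimal places, D = 0.4006.

0.4006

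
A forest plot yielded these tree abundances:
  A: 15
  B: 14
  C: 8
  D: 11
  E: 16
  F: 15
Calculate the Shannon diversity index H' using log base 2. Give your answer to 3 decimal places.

2.550

Total N = 15+14+8+11+16+15 = 79, so the proportions are 0.18987, 0.17722, 0.10127, 0.13924, 0.20253, 0.18987 (working shown to 5 dp, full precision carried).
Each pᵢ log₂ pᵢ term: 0.18987×(-2.39689)=-0.45511, 0.17722×(-2.49643)=-0.44240, 0.10127×(-3.30378)=-0.33456, 0.13924×(-2.84435)=-0.39605, 0.20253×(-2.30378)=-0.46659, 0.18987×(-2.39689)=-0.45511.
Sum = -2.54981, so H' = 2.550.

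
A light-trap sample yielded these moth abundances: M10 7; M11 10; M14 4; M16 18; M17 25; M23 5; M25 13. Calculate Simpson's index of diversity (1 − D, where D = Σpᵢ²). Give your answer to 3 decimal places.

Total N = 7+10+4+18+25+5+13 = 82, so the proportions are 0.08537, 0.12195, 0.04878, 0.21951, 0.30488, 0.06098, 0.15854 (working shown to 5 dp, full precision carried).
D = 0.08537² + 0.12195² + 0.04878² + 0.21951² + 0.30488² + 0.06098² + 0.15854² = 0.00729 + 0.01487 + 0.00238 + 0.04819 + 0.09295 + 0.00372 + 0.02513 = 0.19453.
So 1 − D = 0.80547, i.e. 0.805 to 3 decimal places.

0.805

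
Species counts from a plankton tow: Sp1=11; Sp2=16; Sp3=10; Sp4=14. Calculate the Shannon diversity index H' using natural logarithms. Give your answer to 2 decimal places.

Total N = 11+16+10+14 = 51, so the proportions are 0.2157, 0.3137, 0.1961, 0.2745 (working shown to 4 dp, full precision carried).
Each pᵢ ln pᵢ term: 0.2157×(-1.5339)=-0.3308, 0.3137×(-1.1592)=-0.3637, 0.1961×(-1.6292)=-0.3195, 0.2745×(-1.2928)=-0.3549.
Sum = -1.3689, so H' = 1.37.

1.37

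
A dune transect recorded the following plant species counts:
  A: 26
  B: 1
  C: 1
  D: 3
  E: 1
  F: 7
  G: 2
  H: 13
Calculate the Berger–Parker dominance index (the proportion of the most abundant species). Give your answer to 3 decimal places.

0.481

Total N = 26+1+1+3+1+7+2+13 = 54, so the proportions are 0.48148, 0.01852, 0.01852, 0.05556, 0.01852, 0.12963, 0.03704, 0.24074 (working shown to 5 dp, full precision carried).
The largest proportion is 0.48148, i.e. d = 0.481 to 3 decimal places.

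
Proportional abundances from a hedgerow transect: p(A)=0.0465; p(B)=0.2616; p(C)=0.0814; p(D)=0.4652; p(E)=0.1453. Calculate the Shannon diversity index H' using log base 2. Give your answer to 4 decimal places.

Each pᵢ log₂ pᵢ term (working shown to 6 dp, full precision carried): 0.0465×(-4.426625)=-0.205838, 0.2616×(-1.934566)=-0.506082, 0.0814×(-3.618827)=-0.294573, 0.4652×(-1.104077)=-0.513617, 0.1453×(-2.782893)=-0.404354.
Sum = -1.924464, so H' = 1.9245.

1.9245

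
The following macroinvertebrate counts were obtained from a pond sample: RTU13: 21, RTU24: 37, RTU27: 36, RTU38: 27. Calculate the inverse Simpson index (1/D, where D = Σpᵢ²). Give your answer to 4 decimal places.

3.8177

Total N = 21+37+36+27 = 121, so the proportions are 0.17355372, 0.30578512, 0.29752066, 0.2231405 (working shown to 8 dp, full precision carried).
D = 0.17355372² + 0.30578512² + 0.29752066² + 0.2231405² = 0.03012089 + 0.09350454 + 0.08851854 + 0.04979168 = 0.26193566.
So 1/D = 3.817731, i.e. 3.8177 to 4 decimal places.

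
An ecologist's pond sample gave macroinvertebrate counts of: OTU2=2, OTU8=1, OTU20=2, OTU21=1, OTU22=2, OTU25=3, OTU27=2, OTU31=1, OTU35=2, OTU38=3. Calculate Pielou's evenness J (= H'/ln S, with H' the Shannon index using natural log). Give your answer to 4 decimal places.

0.9696

Total N = 2+1+2+1+2+3+2+1+2+3 = 19, so the proportions are 0.105263, 0.052632, 0.105263, 0.052632, 0.105263, 0.157895, 0.105263, 0.052632, 0.105263, 0.157895 (working shown to 6 dp, full precision carried).
H' = −Σ pᵢ ln pᵢ = −((-0.236978) + (-0.154970) + (-0.236978) + (-0.154970) + (-0.236978) + (-0.291446) + (-0.236978) + (-0.154970) + (-0.236978) + (-0.291446)) = 2.232694.
With S = 10 species, ln S = 2.302585, so J = 2.232694/2.302585 = 0.969647, i.e. 0.9696 to 4 decimal places.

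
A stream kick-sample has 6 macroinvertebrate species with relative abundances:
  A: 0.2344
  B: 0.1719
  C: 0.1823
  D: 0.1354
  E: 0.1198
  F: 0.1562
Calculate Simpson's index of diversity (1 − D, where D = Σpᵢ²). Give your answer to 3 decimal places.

0.825

D = 0.2344² + 0.1719² + 0.1823² + 0.1354² + 0.1198² + 0.1562² = 0.05494 + 0.02955 + 0.03323 + 0.01833 + 0.01435 + 0.02440 = 0.17481 (working shown to 5 dp, full precision carried).
So 1 − D = 0.82519, i.e. 0.825 to 3 decimal places.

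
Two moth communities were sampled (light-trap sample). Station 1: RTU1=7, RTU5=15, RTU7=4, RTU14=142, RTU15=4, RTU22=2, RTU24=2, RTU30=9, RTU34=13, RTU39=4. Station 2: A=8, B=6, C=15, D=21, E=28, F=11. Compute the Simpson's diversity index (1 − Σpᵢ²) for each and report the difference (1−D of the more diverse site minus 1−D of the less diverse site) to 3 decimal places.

Station 1: N=202, proportions 0.03465, 0.07426, 0.0198, 0.70297, 0.0198, 0.0099, 0.0099, 0.04455, 0.06436, 0.0198, giving 1−D = 0.49162 (working shown to 5 dp, full precision carried).
Station 2: N=89, proportions 0.08989, 0.06742, 0.16854, 0.23596, 0.31461, 0.1236, giving 1−D = 0.78904.
Difference = |0.49162 − 0.78904| = 0.29742, i.e. 0.297 to 3 decimal places.

0.297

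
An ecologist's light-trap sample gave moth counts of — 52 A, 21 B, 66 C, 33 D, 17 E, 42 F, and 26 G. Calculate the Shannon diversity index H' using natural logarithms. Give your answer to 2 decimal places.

Total N = 52+21+66+33+17+42+26 = 257, so the proportions are 0.2023, 0.0817, 0.2568, 0.1284, 0.0661, 0.1634, 0.1012 (working shown to 4 dp, full precision carried).
Each pᵢ ln pᵢ term: 0.2023×(-1.5978)=-0.3233, 0.0817×(-2.5046)=-0.2047, 0.2568×(-1.3594)=-0.3491, 0.1284×(-2.0526)=-0.2636, 0.0661×(-2.7159)=-0.1796, 0.1634×(-1.8114)=-0.2960, 0.1012×(-2.2910)=-0.2318.
Sum = -1.8481, so H' = 1.85.

1.85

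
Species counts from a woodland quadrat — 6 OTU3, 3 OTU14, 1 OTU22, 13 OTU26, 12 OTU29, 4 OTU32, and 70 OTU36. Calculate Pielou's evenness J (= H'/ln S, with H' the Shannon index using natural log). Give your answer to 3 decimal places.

0.619

Total N = 6+3+1+13+12+4+70 = 109, so the proportions are 0.05505, 0.02752, 0.00917, 0.11927, 0.11009, 0.0367, 0.6422 (working shown to 5 dp, full precision carried).
H' = −Σ pᵢ ln pᵢ = −((-0.15961) + (-0.09888) + (-0.04304) + (-0.25361) + (-0.24291) + (-0.12129) + (-0.28440)) = 1.20374.
With S = 7 species, ln S = 1.94591, so J = 1.20374/1.94591 = 0.61860, i.e. 0.619 to 3 decimal places.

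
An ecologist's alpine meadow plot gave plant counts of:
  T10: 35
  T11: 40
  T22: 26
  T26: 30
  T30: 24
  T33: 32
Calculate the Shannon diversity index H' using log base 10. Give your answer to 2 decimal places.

Total N = 35+40+26+30+24+32 = 187, so the proportions are 0.1872, 0.2139, 0.139, 0.1604, 0.1283, 0.1711 (working shown to 4 dp, full precision carried).
Each pᵢ log₁₀ pᵢ term: 0.1872×(-0.7278)=-0.1362, 0.2139×(-0.6698)=-0.1433, 0.139×(-0.8569)=-0.1191, 0.1604×(-0.7947)=-0.1275, 0.1283×(-0.8916)=-0.1144, 0.1711×(-0.7667)=-0.1312.
Sum = -0.7717, so H' = 0.77.

0.77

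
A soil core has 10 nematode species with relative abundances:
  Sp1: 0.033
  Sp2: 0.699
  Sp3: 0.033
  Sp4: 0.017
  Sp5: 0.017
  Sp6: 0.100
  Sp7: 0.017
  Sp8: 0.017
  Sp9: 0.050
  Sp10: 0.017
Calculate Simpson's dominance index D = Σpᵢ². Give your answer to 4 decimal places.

D = 0.033² + 0.699² + 0.033² + 0.017² + 0.017² + 0.1² + 0.017² + 0.017² + 0.05² + 0.017² = 0.001089 + 0.488601 + 0.001089 + 0.000289 + 0.000289 + 0.010000 + 0.000289 + 0.000289 + 0.002500 + 0.000289 = 0.504724 (working shown to 6 dp, full precision carried).
To 4 decimal places, D = 0.5047.

0.5047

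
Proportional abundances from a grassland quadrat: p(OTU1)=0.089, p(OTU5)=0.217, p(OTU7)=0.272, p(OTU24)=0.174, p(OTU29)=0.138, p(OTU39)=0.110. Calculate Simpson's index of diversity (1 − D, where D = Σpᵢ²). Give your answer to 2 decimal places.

D = 0.089² + 0.217² + 0.272² + 0.174² + 0.138² + 0.11² = 0.0079 + 0.0471 + 0.0740 + 0.0303 + 0.0190 + 0.0121 = 0.1904 (working shown to 4 dp, full precision carried).
So 1 − D = 0.8096, i.e. 0.81 to 2 decimal places.

0.81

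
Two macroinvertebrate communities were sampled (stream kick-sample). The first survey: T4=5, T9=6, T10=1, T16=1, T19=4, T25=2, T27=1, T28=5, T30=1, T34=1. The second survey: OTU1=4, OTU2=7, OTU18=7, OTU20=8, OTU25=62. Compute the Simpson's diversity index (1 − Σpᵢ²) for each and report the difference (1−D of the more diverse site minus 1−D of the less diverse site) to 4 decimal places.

0.3671

The first survey: N=27, proportions 0.18518519, 0.22222222, 0.03703704, 0.03703704, 0.14814815, 0.07407407, 0.03703704, 0.18518519, 0.03703704, 0.03703704, giving 1−D = 0.84773663 (working shown to 8 dp, full precision carried).
The second survey: N=88, proportions 0.04545455, 0.07954545, 0.07954545, 0.09090909, 0.70454545, giving 1−D = 0.48063017.
Difference = |0.84773663 − 0.48063017| = 0.36710646, i.e. 0.3671 to 4 decimal places.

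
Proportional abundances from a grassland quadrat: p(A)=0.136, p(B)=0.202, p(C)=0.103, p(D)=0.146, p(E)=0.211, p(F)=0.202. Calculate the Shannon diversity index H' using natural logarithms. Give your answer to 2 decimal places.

Each pᵢ ln pᵢ term (working shown to 4 dp, full precision carried): 0.136×(-1.9951)=-0.2713, 0.202×(-1.5995)=-0.3231, 0.103×(-2.2730)=-0.2341, 0.146×(-1.9241)=-0.2809, 0.211×(-1.5559)=-0.3283, 0.202×(-1.5995)=-0.3231.
Sum = -1.7609, so H' = 1.76.

1.76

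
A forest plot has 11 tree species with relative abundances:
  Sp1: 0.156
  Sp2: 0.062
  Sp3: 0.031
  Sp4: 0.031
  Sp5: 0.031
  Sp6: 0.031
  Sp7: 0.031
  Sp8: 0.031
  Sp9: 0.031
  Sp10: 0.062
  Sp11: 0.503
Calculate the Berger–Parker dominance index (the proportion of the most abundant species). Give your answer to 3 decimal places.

0.503

The largest proportion is 0.503, i.e. d = 0.503 to 3 decimal places.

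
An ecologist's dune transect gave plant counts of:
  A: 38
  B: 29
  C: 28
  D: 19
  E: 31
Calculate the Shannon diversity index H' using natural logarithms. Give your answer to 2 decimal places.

1.59

Total N = 38+29+28+19+31 = 145, so the proportions are 0.2621, 0.2, 0.1931, 0.131, 0.2138 (working shown to 4 dp, full precision carried).
Each pᵢ ln pᵢ term: 0.2621×(-1.3391)=-0.3509, 0.2×(-1.6094)=-0.3219, 0.1931×(-1.6445)=-0.3176, 0.131×(-2.0323)=-0.2663, 0.2138×(-1.5427)=-0.3298.
Sum = -1.5865, so H' = 1.59.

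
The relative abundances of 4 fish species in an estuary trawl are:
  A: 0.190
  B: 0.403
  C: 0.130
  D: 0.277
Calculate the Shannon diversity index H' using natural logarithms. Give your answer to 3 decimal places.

1.303

Each pᵢ ln pᵢ term (working shown to 5 dp, full precision carried): 0.19×(-1.66073)=-0.31554, 0.403×(-0.90882)=-0.36625, 0.13×(-2.04022)=-0.26523, 0.277×(-1.28374)=-0.35560.
Sum = -1.30262, so H' = 1.303.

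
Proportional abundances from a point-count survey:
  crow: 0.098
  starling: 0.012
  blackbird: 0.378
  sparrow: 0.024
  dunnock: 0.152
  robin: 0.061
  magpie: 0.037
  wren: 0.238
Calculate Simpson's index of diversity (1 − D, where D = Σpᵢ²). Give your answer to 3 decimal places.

0.762

D = 0.098² + 0.012² + 0.378² + 0.024² + 0.152² + 0.061² + 0.037² + 0.238² = 0.00960 + 0.00014 + 0.14288 + 0.00058 + 0.02310 + 0.00372 + 0.00137 + 0.05664 = 0.23805 (working shown to 5 dp, full precision carried).
So 1 − D = 0.76195, i.e. 0.762 to 3 decimal places.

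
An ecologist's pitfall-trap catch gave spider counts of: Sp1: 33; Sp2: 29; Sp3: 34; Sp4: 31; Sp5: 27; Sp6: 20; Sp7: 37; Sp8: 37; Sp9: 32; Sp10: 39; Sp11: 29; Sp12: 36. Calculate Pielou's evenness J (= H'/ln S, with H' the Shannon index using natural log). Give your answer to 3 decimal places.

Total N = 33+29+34+31+27+20+37+37+32+39+29+36 = 384, so the proportions are 0.08594, 0.07552, 0.08854, 0.08073, 0.07031, 0.05208, 0.09635, 0.09635, 0.08333, 0.10156, 0.07552, 0.09375 (working shown to 5 dp, full precision carried).
H' = −Σ pᵢ ln pᵢ = −((-0.21090) + (-0.19510) + (-0.21465) + (-0.20317) + (-0.18667) + (-0.15390) + (-0.22544) + (-0.22544) + (-0.20708) + (-0.23228) + (-0.19510) + (-0.22192)) = 2.47164.
With S = 12 species, ln S = 2.48491, so J = 2.47164/2.48491 = 0.99466, i.e. 0.995 to 3 decimal places.

0.995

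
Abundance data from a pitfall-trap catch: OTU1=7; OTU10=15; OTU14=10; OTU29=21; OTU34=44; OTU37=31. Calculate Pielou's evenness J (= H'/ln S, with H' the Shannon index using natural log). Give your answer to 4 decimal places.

Total N = 7+15+10+21+44+31 = 128, so the proportions are 0.054688, 0.117188, 0.078125, 0.164062, 0.34375, 0.242188 (working shown to 6 dp, full precision carried).
H' = −Σ pᵢ ln pᵢ = −((-0.158928) + (-0.251248) + (-0.199175) + (-0.296544) + (-0.367070) + (-0.343432)) = 1.616398.
With S = 6 species, ln S = 1.791759, so J = 1.616398/1.791759 = 0.902129, i.e. 0.9021 to 4 decimal places.

0.9021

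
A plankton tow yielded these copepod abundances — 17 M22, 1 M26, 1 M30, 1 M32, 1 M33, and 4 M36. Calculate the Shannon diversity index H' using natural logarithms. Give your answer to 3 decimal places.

Total N = 17+1+1+1+1+4 = 25, so the proportions are 0.68, 0.04, 0.04, 0.04, 0.04, 0.16 (working shown to 6 dp, full precision carried).
Each pᵢ ln pᵢ term: 0.68×(-0.385662)=-0.262250, 0.04×(-3.218876)=-0.128755, 0.04×(-3.218876)=-0.128755, 0.04×(-3.218876)=-0.128755, 0.04×(-3.218876)=-0.128755, 0.16×(-1.832581)=-0.293213.
Sum = -1.070484, so H' = 1.070.

1.070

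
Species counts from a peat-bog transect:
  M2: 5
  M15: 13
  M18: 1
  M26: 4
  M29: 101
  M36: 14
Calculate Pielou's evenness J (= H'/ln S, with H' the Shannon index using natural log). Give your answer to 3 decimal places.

0.526

Total N = 5+13+1+4+101+14 = 138, so the proportions are 0.03623, 0.0942, 0.00725, 0.02899, 0.73188, 0.10145 (working shown to 5 dp, full precision carried).
H' = −Σ pᵢ ln pᵢ = −((-0.12021) + (-0.22254) + (-0.03570) + (-0.10264) + (-0.22845) + (-0.23214)) = 0.94167.
With S = 6 species, ln S = 1.79176, so J = 0.94167/1.79176 = 0.52556, i.e. 0.526 to 3 decimal places.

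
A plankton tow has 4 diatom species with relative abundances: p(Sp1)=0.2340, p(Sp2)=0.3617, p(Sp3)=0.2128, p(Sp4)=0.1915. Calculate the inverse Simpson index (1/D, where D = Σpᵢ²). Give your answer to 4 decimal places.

3.7378

D = 0.234² + 0.3617² + 0.2128² + 0.1915² = 0.05475600 + 0.13082689 + 0.04528384 + 0.03667225 = 0.26753898 (working shown to 8 dp, full precision carried).
So 1/D = 3.737773, i.e. 3.7378 to 4 decimal places.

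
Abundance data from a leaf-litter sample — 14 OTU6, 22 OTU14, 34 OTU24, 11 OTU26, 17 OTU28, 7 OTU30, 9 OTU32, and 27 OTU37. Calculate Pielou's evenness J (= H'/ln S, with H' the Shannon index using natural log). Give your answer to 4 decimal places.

0.9413

Total N = 14+22+34+11+17+7+9+27 = 141, so the proportions are 0.099291, 0.156028, 0.241135, 0.078014, 0.120567, 0.049645, 0.06383, 0.191489 (working shown to 6 dp, full precision carried).
H' = −Σ pᵢ ln pᵢ = −((-0.229332) + (-0.289857) + (-0.342990) + (-0.199004) + (-0.255066) + (-0.149078) + (-0.175630) + (-0.316517)) = 1.957473.
With S = 8 species, ln S = 2.079442, so J = 1.957473/2.079442 = 0.941346, i.e. 0.9413 to 4 decimal places.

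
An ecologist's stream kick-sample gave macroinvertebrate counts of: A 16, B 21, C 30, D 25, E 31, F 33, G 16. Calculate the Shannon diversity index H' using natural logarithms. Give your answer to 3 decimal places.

1.909

Total N = 16+21+30+25+31+33+16 = 172, so the proportions are 0.09302, 0.12209, 0.17442, 0.14535, 0.18023, 0.19186, 0.09302 (working shown to 5 dp, full precision carried).
Each pᵢ ln pᵢ term: 0.09302×(-2.37491)=-0.22092, 0.12209×(-2.10297)=-0.25676, 0.17442×(-1.74630)=-0.30459, 0.14535×(-1.92862)=-0.28032, 0.18023×(-1.71351)=-0.30883, 0.19186×(-1.65099)=-0.31676, 0.09302×(-2.37491)=-0.22092.
Sum = -1.90910, so H' = 1.909.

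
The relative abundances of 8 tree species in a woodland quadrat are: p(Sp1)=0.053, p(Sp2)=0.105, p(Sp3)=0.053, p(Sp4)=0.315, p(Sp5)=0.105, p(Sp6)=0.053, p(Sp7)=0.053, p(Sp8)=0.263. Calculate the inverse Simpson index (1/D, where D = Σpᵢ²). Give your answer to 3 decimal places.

4.958

D = 0.053² + 0.105² + 0.053² + 0.315² + 0.105² + 0.053² + 0.053² + 0.263² = 0.0028090 + 0.0110250 + 0.0028090 + 0.0992250 + 0.0110250 + 0.0028090 + 0.0028090 + 0.0691690 = 0.2016800 (working shown to 7 dp, full precision carried).
So 1/D = 4.95835, i.e. 4.958 to 3 decimal places.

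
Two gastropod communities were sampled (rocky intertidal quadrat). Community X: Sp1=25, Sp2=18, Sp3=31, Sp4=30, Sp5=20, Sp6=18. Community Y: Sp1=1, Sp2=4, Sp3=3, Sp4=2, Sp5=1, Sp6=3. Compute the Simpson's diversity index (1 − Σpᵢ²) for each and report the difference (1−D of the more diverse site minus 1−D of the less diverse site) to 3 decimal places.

0.029

Community X: N=142, proportions 0.17606, 0.12676, 0.21831, 0.21127, 0.14085, 0.12676, giving 1−D = 0.82474 (working shown to 5 dp, full precision carried).
Community Y: N=14, proportions 0.07143, 0.28571, 0.21429, 0.14286, 0.07143, 0.21429, giving 1−D = 0.79592.
Difference = |0.82474 − 0.79592| = 0.02882, i.e. 0.029 to 3 decimal places.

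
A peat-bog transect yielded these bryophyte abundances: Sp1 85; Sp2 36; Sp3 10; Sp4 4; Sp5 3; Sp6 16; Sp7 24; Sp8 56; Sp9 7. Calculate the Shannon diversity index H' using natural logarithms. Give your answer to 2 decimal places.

Total N = 85+36+10+4+3+16+24+56+7 = 241, so the proportions are 0.3527, 0.1494, 0.0415, 0.0166, 0.0124, 0.0664, 0.0996, 0.2324, 0.029 (working shown to 4 dp, full precision carried).
Each pᵢ ln pᵢ term: 0.3527×(-1.0421)=-0.3676, 0.1494×(-1.9013)=-0.2840, 0.0415×(-3.1822)=-0.1320, 0.0166×(-4.0985)=-0.0680, 0.0124×(-4.3862)=-0.0546, 0.0664×(-2.7122)=-0.1801, 0.0996×(-2.3067)=-0.2297, 0.2324×(-1.4594)=-0.3391, 0.029×(-3.5389)=-0.1028.
Sum = -1.7579, so H' = 1.76.

1.76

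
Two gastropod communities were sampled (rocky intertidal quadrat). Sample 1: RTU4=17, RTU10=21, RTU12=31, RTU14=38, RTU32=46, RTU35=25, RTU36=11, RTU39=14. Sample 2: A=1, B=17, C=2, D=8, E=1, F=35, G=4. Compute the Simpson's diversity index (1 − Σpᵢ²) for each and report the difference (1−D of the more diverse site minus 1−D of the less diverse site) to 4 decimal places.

0.1957

Sample 1: N=203, proportions 0.083744, 0.103448, 0.152709, 0.187192, 0.226601, 0.123153, 0.054187, 0.068966, giving 1−D = 0.849717 (working shown to 6 dp, full precision carried).
Sample 2: N=68, proportions 0.014706, 0.25, 0.029412, 0.117647, 0.014706, 0.514706, 0.058824, giving 1−D = 0.653979.
Difference = |0.849717 − 0.653979| = 0.195738, i.e. 0.1957 to 4 decimal places.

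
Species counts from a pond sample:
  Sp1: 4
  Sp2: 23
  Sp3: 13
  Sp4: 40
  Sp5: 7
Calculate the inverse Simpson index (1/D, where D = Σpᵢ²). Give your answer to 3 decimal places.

Total N = 4+23+13+40+7 = 87, so the proportions are 0.045977, 0.2643678, 0.1494253, 0.4597701, 0.0804598 (working shown to 7 dp, full precision carried).
D = 0.045977² + 0.2643678² + 0.1494253² + 0.4597701² + 0.0804598² = 0.0021139 + 0.0698903 + 0.0223279 + 0.2113886 + 0.0064738 = 0.3121945.
So 1/D = 3.20313, i.e. 3.203 to 3 decimal places.

3.203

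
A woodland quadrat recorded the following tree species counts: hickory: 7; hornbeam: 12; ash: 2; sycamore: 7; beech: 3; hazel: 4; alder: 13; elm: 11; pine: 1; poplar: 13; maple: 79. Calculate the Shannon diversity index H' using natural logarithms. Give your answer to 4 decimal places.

1.6980

Total N = 7+12+2+7+3+4+13+11+1+13+79 = 152, so the proportions are 0.046053, 0.078947, 0.013158, 0.046053, 0.019737, 0.026316, 0.085526, 0.072368, 0.006579, 0.085526, 0.519737 (working shown to 6 dp, full precision carried).
Each pᵢ ln pᵢ term: 0.046053×(-3.077970)=-0.141749, 0.078947×(-2.538974)=-0.200445, 0.013158×(-4.330733)=-0.056983, 0.046053×(-3.077970)=-0.141749, 0.019737×(-3.925268)=-0.077472, 0.026316×(-3.637586)=-0.095726, 0.085526×(-2.458931)=-0.210303, 0.072368×(-2.625985)=-0.190038, 0.006579×(-5.023881)=-0.033052, 0.085526×(-2.458931)=-0.210303, 0.519737×(-0.654433)=-0.340133.
Sum = -1.697954, so H' = 1.6980.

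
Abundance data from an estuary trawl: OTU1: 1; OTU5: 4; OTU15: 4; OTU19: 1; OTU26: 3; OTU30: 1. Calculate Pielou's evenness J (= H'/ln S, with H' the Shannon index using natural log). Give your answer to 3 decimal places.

Total N = 1+4+4+1+3+1 = 14, so the proportions are 0.07143, 0.28571, 0.28571, 0.07143, 0.21429, 0.07143 (working shown to 5 dp, full precision carried).
H' = −Σ pᵢ ln pᵢ = −((-0.18850) + (-0.35793) + (-0.35793) + (-0.18850) + (-0.33010) + (-0.18850)) = 1.61147.
With S = 6 species, ln S = 1.79176, so J = 1.61147/1.79176 = 0.89938, i.e. 0.899 to 3 decimal places.

0.899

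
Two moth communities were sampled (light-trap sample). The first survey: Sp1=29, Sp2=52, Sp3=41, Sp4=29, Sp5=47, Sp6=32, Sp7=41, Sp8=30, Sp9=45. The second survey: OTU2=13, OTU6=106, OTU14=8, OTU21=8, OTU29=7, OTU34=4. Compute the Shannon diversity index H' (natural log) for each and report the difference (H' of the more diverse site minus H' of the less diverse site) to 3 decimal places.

1.164

The first survey: N=346, proportions 0.08382, 0.15029, 0.1185, 0.08382, 0.13584, 0.09249, 0.1185, 0.08671, 0.13006, giving H' = 2.17454 (working shown to 5 dp, full precision carried).
The second survey: N=146, proportions 0.08904, 0.72603, 0.05479, 0.05479, 0.04795, 0.0274, giving H' = 1.01027.
Difference = |2.17454 − 1.01027| = 1.16427, i.e. 1.164 to 3 decimal places.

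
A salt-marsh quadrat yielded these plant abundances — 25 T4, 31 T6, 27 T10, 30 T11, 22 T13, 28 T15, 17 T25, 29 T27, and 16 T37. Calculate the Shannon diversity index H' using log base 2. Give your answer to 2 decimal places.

Total N = 25+31+27+30+22+28+17+29+16 = 225, so the proportions are 0.1111, 0.1378, 0.12, 0.1333, 0.0978, 0.1244, 0.0756, 0.1289, 0.0711 (working shown to 4 dp, full precision carried).
Each pᵢ log₂ pᵢ term: 0.1111×(-3.1699)=-0.3522, 0.1378×(-2.8596)=-0.3940, 0.12×(-3.0589)=-0.3671, 0.1333×(-2.9069)=-0.3876, 0.0978×(-3.3543)=-0.3280, 0.1244×(-3.0064)=-0.3741, 0.0756×(-3.7263)=-0.2815, 0.1289×(-2.9558)=-0.3810, 0.0711×(-3.8138)=-0.2712.
Sum = -3.1367, so H' = 3.14.

3.14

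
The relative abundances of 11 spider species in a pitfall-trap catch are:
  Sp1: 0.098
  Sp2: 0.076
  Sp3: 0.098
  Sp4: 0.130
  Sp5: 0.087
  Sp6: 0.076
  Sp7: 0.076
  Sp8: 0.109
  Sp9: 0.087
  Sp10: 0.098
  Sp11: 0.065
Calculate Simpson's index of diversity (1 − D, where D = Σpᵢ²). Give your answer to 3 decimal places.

D = 0.098² + 0.076² + 0.098² + 0.13² + 0.087² + 0.076² + 0.076² + 0.109² + 0.087² + 0.098² + 0.065² = 0.00960 + 0.00578 + 0.00960 + 0.01690 + 0.00757 + 0.00578 + 0.00578 + 0.01188 + 0.00757 + 0.00960 + 0.00423 = 0.09428 (working shown to 5 dp, full precision carried).
So 1 − D = 0.90572, i.e. 0.906 to 3 decimal places.

0.906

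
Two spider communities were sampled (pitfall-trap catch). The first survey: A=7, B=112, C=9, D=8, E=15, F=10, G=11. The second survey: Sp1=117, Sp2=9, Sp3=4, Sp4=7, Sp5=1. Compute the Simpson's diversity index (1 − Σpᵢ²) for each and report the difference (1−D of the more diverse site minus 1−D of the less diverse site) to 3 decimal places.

0.281

The first survey: N=172, proportions 0.0407, 0.65116, 0.05233, 0.04651, 0.08721, 0.05814, 0.06395, giving 1−D = 0.55435 (working shown to 5 dp, full precision carried).
The second survey: N=138, proportions 0.84783, 0.06522, 0.02899, 0.05072, 0.00725, giving 1−D = 0.27347.
Difference = |0.55435 − 0.27347| = 0.28088, i.e. 0.281 to 3 decimal places.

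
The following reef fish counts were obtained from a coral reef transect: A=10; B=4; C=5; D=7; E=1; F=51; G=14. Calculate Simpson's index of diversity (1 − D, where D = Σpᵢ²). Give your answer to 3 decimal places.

0.647

Total N = 10+4+5+7+1+51+14 = 92, so the proportions are 0.1087, 0.04348, 0.05435, 0.07609, 0.01087, 0.55435, 0.15217 (working shown to 5 dp, full precision carried).
D = 0.1087² + 0.04348² + 0.05435² + 0.07609² + 0.01087² + 0.55435² + 0.15217² = 0.01181 + 0.00189 + 0.00295 + 0.00579 + 0.00012 + 0.30730 + 0.02316 = 0.35302.
So 1 − D = 0.64698, i.e. 0.647 to 3 decimal places.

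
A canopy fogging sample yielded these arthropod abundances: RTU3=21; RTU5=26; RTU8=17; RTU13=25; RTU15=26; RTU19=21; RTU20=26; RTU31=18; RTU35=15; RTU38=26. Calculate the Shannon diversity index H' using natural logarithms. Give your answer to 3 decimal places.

2.285

Total N = 21+26+17+25+26+21+26+18+15+26 = 221, so the proportions are 0.09502, 0.11765, 0.07692, 0.11312, 0.11765, 0.09502, 0.11765, 0.08145, 0.06787, 0.11765 (working shown to 5 dp, full precision carried).
Each pᵢ ln pᵢ term: 0.09502×(-2.35364)=-0.22365, 0.11765×(-2.14007)=-0.25177, 0.07692×(-2.56495)=-0.19730, 0.11312×(-2.17929)=-0.24653, 0.11765×(-2.14007)=-0.25177, 0.09502×(-2.35364)=-0.22365, 0.11765×(-2.14007)=-0.25177, 0.08145×(-2.50779)=-0.20425, 0.06787×(-2.69011)=-0.18259, 0.11765×(-2.14007)=-0.25177.
Sum = -2.28506, so H' = 2.285.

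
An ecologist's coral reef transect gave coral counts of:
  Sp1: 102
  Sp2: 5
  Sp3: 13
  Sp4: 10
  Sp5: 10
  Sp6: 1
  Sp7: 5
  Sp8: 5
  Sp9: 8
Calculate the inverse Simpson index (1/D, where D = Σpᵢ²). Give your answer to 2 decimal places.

Total N = 102+5+13+10+10+1+5+5+8 = 159, so the proportions are 0.64151, 0.03145, 0.08176, 0.06289, 0.06289, 0.00629, 0.03145, 0.03145, 0.05031 (working shown to 5 dp, full precision carried).
D = 0.64151² + 0.03145² + 0.08176² + 0.06289² + 0.06289² + 0.00629² + 0.03145² + 0.03145² + 0.05031² = 0.41153 + 0.00099 + 0.00668 + 0.00396 + 0.00396 + 0.00004 + 0.00099 + 0.00099 + 0.00253 = 0.43167.
So 1/D = 2.3166, i.e. 2.32 to 2 decimal places.

2.32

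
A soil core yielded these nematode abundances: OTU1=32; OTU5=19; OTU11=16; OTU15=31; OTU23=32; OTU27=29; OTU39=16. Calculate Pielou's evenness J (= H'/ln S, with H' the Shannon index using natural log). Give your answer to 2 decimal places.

Total N = 32+19+16+31+32+29+16 = 175, so the proportions are 0.1829, 0.1086, 0.0914, 0.1771, 0.1829, 0.1657, 0.0914 (working shown to 4 dp, full precision carried).
H' = −Σ pᵢ ln pᵢ = −((-0.3107) + (-0.2411) + (-0.2187) + (-0.3066) + (-0.3107) + (-0.2979) + (-0.2187)) = 1.9043.
With S = 7 species, ln S = 1.9459, so J = 1.9043/1.9459 = 0.9786, i.e. 0.98 to 2 decimal places.

0.98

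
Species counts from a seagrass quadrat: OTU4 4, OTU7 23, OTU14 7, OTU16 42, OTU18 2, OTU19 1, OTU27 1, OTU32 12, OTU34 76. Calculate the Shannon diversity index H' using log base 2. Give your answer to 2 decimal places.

Total N = 4+23+7+42+2+1+1+12+76 = 168, so the proportions are 0.0238, 0.1369, 0.0417, 0.25, 0.0119, 0.006, 0.006, 0.0714, 0.4524 (working shown to 4 dp, full precision carried).
Each pᵢ log₂ pᵢ term: 0.0238×(-5.3923)=-0.1284, 0.1369×(-2.8688)=-0.3927, 0.0417×(-4.5850)=-0.1910, 0.25×(-2.0000)=-0.5000, 0.0119×(-6.3923)=-0.0761, 0.006×(-7.3923)=-0.0440, 0.006×(-7.3923)=-0.0440, 0.0714×(-3.8074)=-0.2720, 0.4524×(-1.1444)=-0.5177.
Sum = -2.1659, so H' = 2.17.

2.17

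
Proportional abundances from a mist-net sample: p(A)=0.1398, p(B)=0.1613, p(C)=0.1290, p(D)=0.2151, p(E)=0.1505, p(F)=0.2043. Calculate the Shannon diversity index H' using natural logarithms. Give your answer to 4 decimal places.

1.7735

Each pᵢ ln pᵢ term (working shown to 6 dp, full precision carried): 0.1398×(-1.967542)=-0.275062, 0.1613×(-1.824489)=-0.294290, 0.129×(-2.047943)=-0.264185, 0.2151×(-1.536652)=-0.330534, 0.1505×(-1.893792)=-0.285016, 0.2043×(-1.588166)=-0.324462.
Sum = -1.773549, so H' = 1.7735.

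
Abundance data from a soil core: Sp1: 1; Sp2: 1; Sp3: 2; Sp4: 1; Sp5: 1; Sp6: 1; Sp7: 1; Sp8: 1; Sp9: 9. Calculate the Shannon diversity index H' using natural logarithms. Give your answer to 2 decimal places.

1.71

Total N = 1+1+2+1+1+1+1+1+9 = 18, so the proportions are 0.0556, 0.0556, 0.1111, 0.0556, 0.0556, 0.0556, 0.0556, 0.0556, 0.5 (working shown to 4 dp, full precision carried).
Each pᵢ ln pᵢ term: 0.0556×(-2.8904)=-0.1606, 0.0556×(-2.8904)=-0.1606, 0.1111×(-2.1972)=-0.2441, 0.0556×(-2.8904)=-0.1606, 0.0556×(-2.8904)=-0.1606, 0.0556×(-2.8904)=-0.1606, 0.0556×(-2.8904)=-0.1606, 0.0556×(-2.8904)=-0.1606, 0.5×(-0.6931)=-0.3466.
Sum = -1.7147, so H' = 1.71.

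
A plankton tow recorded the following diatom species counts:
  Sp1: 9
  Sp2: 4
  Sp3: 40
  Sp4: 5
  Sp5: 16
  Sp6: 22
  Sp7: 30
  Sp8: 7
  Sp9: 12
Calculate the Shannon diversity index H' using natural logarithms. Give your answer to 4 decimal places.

Total N = 9+4+40+5+16+22+30+7+12 = 145, so the proportions are 0.062069, 0.027586, 0.275862, 0.034483, 0.110345, 0.151724, 0.206897, 0.048276, 0.082759 (working shown to 6 dp, full precision carried).
Each pᵢ ln pᵢ term: 0.062069×(-2.779509)=-0.172521, 0.027586×(-3.590439)=-0.099047, 0.275862×(-1.287854)=-0.355270, 0.034483×(-3.367296)=-0.116114, 0.110345×(-2.204145)=-0.243216, 0.151724×(-1.885691)=-0.286105, 0.206897×(-1.575536)=-0.325973, 0.048276×(-3.030824)=-0.146316, 0.082759×(-2.491827)=-0.206220.
Sum = -1.950781, so H' = 1.9508.

1.9508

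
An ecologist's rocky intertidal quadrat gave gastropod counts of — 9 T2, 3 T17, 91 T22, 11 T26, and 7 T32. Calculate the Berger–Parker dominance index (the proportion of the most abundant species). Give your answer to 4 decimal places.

Total N = 9+3+91+11+7 = 121, so the proportions are 0.07438, 0.024793, 0.752066, 0.090909, 0.057851 (working shown to 6 dp, full precision carried).
The largest proportion is 0.752066, i.e. d = 0.7521 to 4 decimal places.

0.7521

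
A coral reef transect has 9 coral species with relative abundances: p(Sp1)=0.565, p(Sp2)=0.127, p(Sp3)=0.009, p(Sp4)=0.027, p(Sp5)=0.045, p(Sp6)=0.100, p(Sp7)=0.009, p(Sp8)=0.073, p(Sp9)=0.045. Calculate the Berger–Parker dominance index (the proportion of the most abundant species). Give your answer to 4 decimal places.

0.5650

The largest proportion is 0.565, i.e. d = 0.5650 to 4 decimal places.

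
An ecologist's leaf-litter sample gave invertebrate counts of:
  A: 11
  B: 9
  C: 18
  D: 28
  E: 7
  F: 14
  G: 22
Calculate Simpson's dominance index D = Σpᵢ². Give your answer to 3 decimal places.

0.172

Total N = 11+9+18+28+7+14+22 = 109, so the proportions are 0.10092, 0.08257, 0.16514, 0.25688, 0.06422, 0.12844, 0.20183 (working shown to 5 dp, full precision carried).
D = 0.10092² + 0.08257² + 0.16514² + 0.25688² + 0.06422² + 0.12844² + 0.20183² = 0.01018 + 0.00682 + 0.02727 + 0.06599 + 0.00412 + 0.01650 + 0.04074 = 0.17162.
To 3 decimal places, D = 0.172.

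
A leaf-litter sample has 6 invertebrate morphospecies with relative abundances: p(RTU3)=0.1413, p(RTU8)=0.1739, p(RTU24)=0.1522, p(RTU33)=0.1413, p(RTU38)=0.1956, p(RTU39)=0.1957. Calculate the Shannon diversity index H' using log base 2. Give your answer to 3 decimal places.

Each pᵢ log₂ pᵢ term (working shown to 5 dp, full precision carried): 0.1413×(-2.82317)=-0.39891, 0.1739×(-2.52367)=-0.43887, 0.1522×(-2.71596)=-0.41337, 0.1413×(-2.82317)=-0.39891, 0.1956×(-2.35402)=-0.46045, 0.1957×(-2.35328)=-0.46054.
Sum = -2.57105, so H' = 2.571.

2.571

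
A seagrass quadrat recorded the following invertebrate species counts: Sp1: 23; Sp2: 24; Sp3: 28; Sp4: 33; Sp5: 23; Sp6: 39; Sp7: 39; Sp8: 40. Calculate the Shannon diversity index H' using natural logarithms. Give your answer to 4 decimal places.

Total N = 23+24+28+33+23+39+39+40 = 249, so the proportions are 0.092369, 0.096386, 0.11245, 0.13253, 0.092369, 0.156627, 0.156627, 0.160643 (working shown to 6 dp, full precision carried).
Each pᵢ ln pᵢ term: 0.092369×(-2.381959)=-0.220020, 0.096386×(-2.339399)=-0.225484, 0.11245×(-2.185248)=-0.245731, 0.13253×(-2.020945)=-0.267836, 0.092369×(-2.381959)=-0.220020, 0.156627×(-1.853891)=-0.290369, 0.156627×(-1.853891)=-0.290369, 0.160643×(-1.828573)=-0.293747.
Sum = -2.053575, so H' = 2.0536.

2.0536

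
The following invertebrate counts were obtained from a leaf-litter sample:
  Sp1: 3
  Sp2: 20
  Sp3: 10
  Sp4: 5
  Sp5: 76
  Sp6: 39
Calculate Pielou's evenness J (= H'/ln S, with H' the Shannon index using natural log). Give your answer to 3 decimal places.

Total N = 3+20+10+5+76+39 = 153, so the proportions are 0.01961, 0.13072, 0.06536, 0.03268, 0.49673, 0.2549 (working shown to 5 dp, full precision carried).
H' = −Σ pᵢ ln pᵢ = −((-0.07709) + (-0.26597) + (-0.17829) + (-0.11180) + (-0.34757) + (-0.34842)) = 1.32914.
With S = 6 species, ln S = 1.79176, so J = 1.32914/1.79176 = 0.74181, i.e. 0.742 to 3 decimal places.

0.742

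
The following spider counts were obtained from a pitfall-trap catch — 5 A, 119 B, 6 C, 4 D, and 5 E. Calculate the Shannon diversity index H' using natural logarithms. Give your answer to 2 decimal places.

Total N = 5+119+6+4+5 = 139, so the proportions are 0.036, 0.8561, 0.0432, 0.0288, 0.036 (working shown to 4 dp, full precision carried).
Each pᵢ ln pᵢ term: 0.036×(-3.3250)=-0.1196, 0.8561×(-0.1554)=-0.1330, 0.0432×(-3.1427)=-0.1357, 0.0288×(-3.5482)=-0.1021, 0.036×(-3.3250)=-0.1196.
Sum = -0.6100, so H' = 0.61.

0.61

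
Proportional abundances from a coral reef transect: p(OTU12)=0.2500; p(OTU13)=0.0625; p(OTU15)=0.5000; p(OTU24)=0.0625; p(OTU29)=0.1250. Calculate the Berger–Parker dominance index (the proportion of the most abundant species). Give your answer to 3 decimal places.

The largest proportion is 0.5, i.e. d = 0.500 to 3 decimal places.

0.500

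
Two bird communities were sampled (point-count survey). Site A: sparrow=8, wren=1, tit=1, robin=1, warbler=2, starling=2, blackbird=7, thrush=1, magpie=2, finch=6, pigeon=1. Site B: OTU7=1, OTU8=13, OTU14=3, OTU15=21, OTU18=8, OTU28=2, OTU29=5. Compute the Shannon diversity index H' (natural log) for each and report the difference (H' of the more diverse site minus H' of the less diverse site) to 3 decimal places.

0.474

Site A: N=32, proportions 0.25, 0.03125, 0.03125, 0.03125, 0.0625, 0.0625, 0.21875, 0.03125, 0.0625, 0.1875, 0.03125, giving H' = 2.05429 (working shown to 5 dp, full precision carried).
Site B: N=53, proportions 0.01887, 0.24528, 0.0566, 0.39623, 0.15094, 0.03774, 0.09434, giving H' = 1.58078.
Difference = |2.05429 − 1.58078| = 0.47351, i.e. 0.474 to 3 decimal places.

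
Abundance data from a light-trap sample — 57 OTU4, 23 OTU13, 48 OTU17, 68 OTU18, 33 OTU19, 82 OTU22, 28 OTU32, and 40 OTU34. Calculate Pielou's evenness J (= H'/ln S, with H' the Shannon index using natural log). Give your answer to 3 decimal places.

0.961

Total N = 57+23+48+68+33+82+28+40 = 379, so the proportions are 0.1504, 0.06069, 0.12665, 0.17942, 0.08707, 0.21636, 0.07388, 0.10554 (working shown to 5 dp, full precision carried).
H' = −Σ pᵢ ln pᵢ = −((-0.28492) + (-0.17004) + (-0.26170) + (-0.30825) + (-0.21254) + (-0.33121) + (-0.19248) + (-0.23733)) = 1.99847.
With S = 8 species, ln S = 2.07944, so J = 1.99847/2.07944 = 0.96106, i.e. 0.961 to 3 decimal places.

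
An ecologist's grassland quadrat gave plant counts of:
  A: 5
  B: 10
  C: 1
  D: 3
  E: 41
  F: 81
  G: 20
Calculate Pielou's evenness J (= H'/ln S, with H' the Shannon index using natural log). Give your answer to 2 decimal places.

Total N = 5+10+1+3+41+81+20 = 161, so the proportions are 0.0311, 0.0621, 0.0062, 0.0186, 0.2547, 0.5031, 0.1242 (working shown to 4 dp, full precision carried).
H' = −Σ pᵢ ln pᵢ = −((-0.1078) + (-0.1726) + (-0.0316) + (-0.0742) + (-0.3483) + (-0.3456) + (-0.2591)) = 1.3392.
With S = 7 species, ln S = 1.9459, so J = 1.3392/1.9459 = 0.6882, i.e. 0.69 to 2 decimal places.

0.69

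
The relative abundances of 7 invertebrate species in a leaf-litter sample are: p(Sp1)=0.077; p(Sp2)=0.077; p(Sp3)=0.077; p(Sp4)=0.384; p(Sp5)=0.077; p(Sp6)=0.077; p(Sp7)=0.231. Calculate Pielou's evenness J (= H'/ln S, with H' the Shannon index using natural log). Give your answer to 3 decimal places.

H' = −Σ pᵢ ln pᵢ = −((-0.19742) + (-0.19742) + (-0.19742) + (-0.36753) + (-0.19742) + (-0.19742) + (-0.33849)) = 1.69314 (working shown to 5 dp, full precision carried).
With S = 7 species, ln S = 1.94591, so J = 1.69314/1.94591 = 0.87010, i.e. 0.870 to 3 decimal places.

0.870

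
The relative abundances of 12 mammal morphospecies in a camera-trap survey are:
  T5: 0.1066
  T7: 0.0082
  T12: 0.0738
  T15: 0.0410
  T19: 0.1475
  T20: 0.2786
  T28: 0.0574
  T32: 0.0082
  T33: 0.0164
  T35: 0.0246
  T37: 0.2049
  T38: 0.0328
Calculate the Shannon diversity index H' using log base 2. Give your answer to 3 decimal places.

Each pᵢ log₂ pᵢ term (working shown to 5 dp, full precision carried): 0.1066×(-3.22972)=-0.34429, 0.0082×(-6.93016)=-0.05683, 0.0738×(-3.76024)=-0.27751, 0.041×(-4.60823)=-0.18894, 0.1475×(-2.76121)=-0.40728, 0.2786×(-1.84373)=-0.51366, 0.0574×(-4.12281)=-0.23665, 0.0082×(-6.93016)=-0.05683, 0.0164×(-5.93016)=-0.09725, 0.0246×(-5.34520)=-0.13149, 0.2049×(-2.28701)=-0.46861, 0.0328×(-4.93016)=-0.16171.
Sum = -2.94104, so H' = 2.941.

2.941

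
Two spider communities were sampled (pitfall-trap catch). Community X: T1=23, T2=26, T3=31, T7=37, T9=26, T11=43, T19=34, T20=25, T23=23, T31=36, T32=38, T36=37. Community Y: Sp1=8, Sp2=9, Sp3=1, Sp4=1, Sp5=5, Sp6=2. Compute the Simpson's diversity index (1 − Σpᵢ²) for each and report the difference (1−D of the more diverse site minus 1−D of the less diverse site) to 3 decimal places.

Community X: N=379, proportions 0.06069, 0.0686, 0.08179, 0.09763, 0.0686, 0.11346, 0.08971, 0.06596, 0.06069, 0.09499, 0.10026, 0.09763, giving 1−D = 0.91312 (working shown to 5 dp, full precision carried).
Community Y: N=26, proportions 0.30769, 0.34615, 0.03846, 0.03846, 0.19231, 0.07692, giving 1−D = 0.73964.
Difference = |0.91312 − 0.73964| = 0.17348, i.e. 0.173 to 3 decimal places.

0.173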